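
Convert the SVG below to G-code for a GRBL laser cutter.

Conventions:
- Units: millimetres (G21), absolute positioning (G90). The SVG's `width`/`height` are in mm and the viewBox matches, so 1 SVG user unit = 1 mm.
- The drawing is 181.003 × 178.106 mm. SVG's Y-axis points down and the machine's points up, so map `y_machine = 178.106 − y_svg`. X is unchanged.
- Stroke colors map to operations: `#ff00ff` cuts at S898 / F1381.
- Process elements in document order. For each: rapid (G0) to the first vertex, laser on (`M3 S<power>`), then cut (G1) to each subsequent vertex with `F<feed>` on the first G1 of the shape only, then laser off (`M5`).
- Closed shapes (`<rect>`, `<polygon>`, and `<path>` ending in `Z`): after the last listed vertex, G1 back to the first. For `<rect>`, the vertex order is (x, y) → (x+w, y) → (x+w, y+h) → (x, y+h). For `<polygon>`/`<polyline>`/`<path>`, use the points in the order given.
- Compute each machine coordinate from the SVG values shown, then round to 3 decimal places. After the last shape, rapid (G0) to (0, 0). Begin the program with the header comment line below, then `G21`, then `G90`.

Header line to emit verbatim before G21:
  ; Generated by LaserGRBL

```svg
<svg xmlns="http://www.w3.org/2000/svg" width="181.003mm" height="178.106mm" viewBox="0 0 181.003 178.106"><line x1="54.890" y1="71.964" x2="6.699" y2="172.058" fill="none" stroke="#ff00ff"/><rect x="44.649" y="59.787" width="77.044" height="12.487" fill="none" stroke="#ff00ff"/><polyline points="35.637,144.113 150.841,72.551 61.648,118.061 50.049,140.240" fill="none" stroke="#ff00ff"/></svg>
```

; Generated by LaserGRBL
G21
G90
G0 X54.890 Y106.142
M3 S898
G1 X6.699 Y6.048 F1381
M5
G0 X44.649 Y118.319
M3 S898
G1 X121.693 Y118.319 F1381
G1 X121.693 Y105.832
G1 X44.649 Y105.832
G1 X44.649 Y118.319
M5
G0 X35.637 Y33.993
M3 S898
G1 X150.841 Y105.555 F1381
G1 X61.648 Y60.045
G1 X50.049 Y37.866
M5
G0 X0.000 Y0.000

1 u = 1 mm; y_m = 178.106 − y.

[1] `<line>` line segment, #ff00ff→cut S898 F1381: (54.890,106.142) → (6.699,6.048)

[2] `<rect>` rectangle, #ff00ff→cut S898 F1381: (44.649,118.319) → (121.693,118.319) → (121.693,105.832) → (44.649,105.832) → (44.649,118.319) (closed)

[3] `<polyline>` open polyline, #ff00ff→cut S898 F1381: (35.637,33.993) → (150.841,105.555) → (61.648,60.045) → (50.049,37.866)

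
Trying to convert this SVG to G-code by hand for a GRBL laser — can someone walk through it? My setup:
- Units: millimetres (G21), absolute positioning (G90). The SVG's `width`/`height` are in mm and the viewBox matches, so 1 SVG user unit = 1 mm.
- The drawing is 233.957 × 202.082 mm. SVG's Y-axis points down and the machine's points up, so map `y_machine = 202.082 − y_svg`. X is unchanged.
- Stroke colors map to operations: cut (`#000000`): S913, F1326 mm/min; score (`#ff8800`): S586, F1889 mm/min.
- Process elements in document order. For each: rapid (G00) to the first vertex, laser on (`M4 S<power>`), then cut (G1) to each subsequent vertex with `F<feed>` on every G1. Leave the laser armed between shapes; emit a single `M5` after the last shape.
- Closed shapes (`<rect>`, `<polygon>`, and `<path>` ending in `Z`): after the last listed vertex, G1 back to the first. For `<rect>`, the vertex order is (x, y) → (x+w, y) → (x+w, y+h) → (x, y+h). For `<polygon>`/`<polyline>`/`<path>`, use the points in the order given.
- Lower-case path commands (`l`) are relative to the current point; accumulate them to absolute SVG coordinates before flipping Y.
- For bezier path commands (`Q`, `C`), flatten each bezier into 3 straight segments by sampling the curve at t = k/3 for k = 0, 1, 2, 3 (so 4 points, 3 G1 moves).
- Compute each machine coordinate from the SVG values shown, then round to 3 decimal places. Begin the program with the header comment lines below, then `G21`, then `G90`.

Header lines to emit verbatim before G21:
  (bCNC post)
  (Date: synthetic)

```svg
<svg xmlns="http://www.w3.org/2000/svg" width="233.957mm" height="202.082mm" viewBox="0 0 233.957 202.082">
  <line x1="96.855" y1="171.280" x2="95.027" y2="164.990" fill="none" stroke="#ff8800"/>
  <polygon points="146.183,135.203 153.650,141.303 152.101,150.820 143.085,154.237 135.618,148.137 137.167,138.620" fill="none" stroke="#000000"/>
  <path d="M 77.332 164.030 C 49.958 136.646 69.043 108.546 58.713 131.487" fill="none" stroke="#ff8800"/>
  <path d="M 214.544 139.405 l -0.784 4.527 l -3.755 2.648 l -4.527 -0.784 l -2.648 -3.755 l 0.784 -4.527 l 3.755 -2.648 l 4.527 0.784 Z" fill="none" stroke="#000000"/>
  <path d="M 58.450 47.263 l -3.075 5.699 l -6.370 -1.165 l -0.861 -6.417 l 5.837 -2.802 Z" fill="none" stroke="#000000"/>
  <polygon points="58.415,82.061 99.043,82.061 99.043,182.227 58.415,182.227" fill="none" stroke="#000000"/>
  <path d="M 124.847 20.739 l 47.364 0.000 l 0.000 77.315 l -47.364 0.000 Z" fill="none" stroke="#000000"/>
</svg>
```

viewBox `0 0 233.957 202.082` with mm width/height → 1 unit = 1 mm. Flip: y_m = 202.082 − y_svg.

**Shape 1** — `<line>` line segment, stroke `#ff8800` → score (S586, F1889). Machine vertices: (96.855,30.802) → (95.027,37.092). Open path.

**Shape 2** — `<polygon>` regular polygon, stroke `#000000` → cut (S913, F1326). Machine vertices: (146.183,66.879) → (153.650,60.779) → (152.101,51.262) → (143.085,47.845) → (135.618,53.945) → (137.167,63.462) → (146.183,66.879). Closed: final G1 returns to the first vertex.

**Shape 3** — `<path>` cubic bezier, stroke `#ff8800` → score (S586, F1889). Control points (SVG): P0=(77.332,164.030), P1=(49.958,136.646), P2=(69.043,108.546), P3=(58.713,131.487); sampled at t=k/3. Machine vertices: (77.332,38.052) → (62.634,63.758) → (62.048,78.439) → (58.713,70.595). Open path.

**Shape 4** — `<path>` regular polygon, stroke `#000000` → cut (S913, F1326). Machine vertices: (214.544,62.677) → (213.760,58.150) → (210.005,55.502) → (205.478,56.286) → (202.830,60.041) → (203.614,64.568) → (207.369,67.216) → (211.896,66.432) → (214.544,62.677). Closed: final G1 returns to the first vertex.

**Shape 5** — `<path>` regular polygon, stroke `#000000` → cut (S913, F1326). Machine vertices: (58.450,154.819) → (55.375,149.120) → (49.005,150.285) → (48.144,156.702) → (53.981,159.504) → (58.450,154.819). Closed: final G1 returns to the first vertex.

**Shape 6** — `<polygon>` rectangle, stroke `#000000` → cut (S913, F1326). Machine vertices: (58.415,120.021) → (99.043,120.021) → (99.043,19.855) → (58.415,19.855) → (58.415,120.021). Closed: final G1 returns to the first vertex.

**Shape 7** — `<path>` rectangle, stroke `#000000` → cut (S913, F1326). Machine vertices: (124.847,181.343) → (172.211,181.343) → (172.211,104.028) → (124.847,104.028) → (124.847,181.343). Closed: final G1 returns to the first vertex.

(bCNC post)
(Date: synthetic)
G21
G90
G00 X96.855 Y30.802
M4 S586
G1 X95.027 Y37.092 F1889
G00 X146.183 Y66.879
M4 S913
G1 X153.650 Y60.779 F1326
G1 X152.101 Y51.262 F1326
G1 X143.085 Y47.845 F1326
G1 X135.618 Y53.945 F1326
G1 X137.167 Y63.462 F1326
G1 X146.183 Y66.879 F1326
G00 X77.332 Y38.052
M4 S586
G1 X62.634 Y63.758 F1889
G1 X62.048 Y78.439 F1889
G1 X58.713 Y70.595 F1889
G00 X214.544 Y62.677
M4 S913
G1 X213.760 Y58.150 F1326
G1 X210.005 Y55.502 F1326
G1 X205.478 Y56.286 F1326
G1 X202.830 Y60.041 F1326
G1 X203.614 Y64.568 F1326
G1 X207.369 Y67.216 F1326
G1 X211.896 Y66.432 F1326
G1 X214.544 Y62.677 F1326
G00 X58.450 Y154.819
M4 S913
G1 X55.375 Y149.120 F1326
G1 X49.005 Y150.285 F1326
G1 X48.144 Y156.702 F1326
G1 X53.981 Y159.504 F1326
G1 X58.450 Y154.819 F1326
G00 X58.415 Y120.021
M4 S913
G1 X99.043 Y120.021 F1326
G1 X99.043 Y19.855 F1326
G1 X58.415 Y19.855 F1326
G1 X58.415 Y120.021 F1326
G00 X124.847 Y181.343
M4 S913
G1 X172.211 Y181.343 F1326
G1 X172.211 Y104.028 F1326
G1 X124.847 Y104.028 F1326
G1 X124.847 Y181.343 F1326
M5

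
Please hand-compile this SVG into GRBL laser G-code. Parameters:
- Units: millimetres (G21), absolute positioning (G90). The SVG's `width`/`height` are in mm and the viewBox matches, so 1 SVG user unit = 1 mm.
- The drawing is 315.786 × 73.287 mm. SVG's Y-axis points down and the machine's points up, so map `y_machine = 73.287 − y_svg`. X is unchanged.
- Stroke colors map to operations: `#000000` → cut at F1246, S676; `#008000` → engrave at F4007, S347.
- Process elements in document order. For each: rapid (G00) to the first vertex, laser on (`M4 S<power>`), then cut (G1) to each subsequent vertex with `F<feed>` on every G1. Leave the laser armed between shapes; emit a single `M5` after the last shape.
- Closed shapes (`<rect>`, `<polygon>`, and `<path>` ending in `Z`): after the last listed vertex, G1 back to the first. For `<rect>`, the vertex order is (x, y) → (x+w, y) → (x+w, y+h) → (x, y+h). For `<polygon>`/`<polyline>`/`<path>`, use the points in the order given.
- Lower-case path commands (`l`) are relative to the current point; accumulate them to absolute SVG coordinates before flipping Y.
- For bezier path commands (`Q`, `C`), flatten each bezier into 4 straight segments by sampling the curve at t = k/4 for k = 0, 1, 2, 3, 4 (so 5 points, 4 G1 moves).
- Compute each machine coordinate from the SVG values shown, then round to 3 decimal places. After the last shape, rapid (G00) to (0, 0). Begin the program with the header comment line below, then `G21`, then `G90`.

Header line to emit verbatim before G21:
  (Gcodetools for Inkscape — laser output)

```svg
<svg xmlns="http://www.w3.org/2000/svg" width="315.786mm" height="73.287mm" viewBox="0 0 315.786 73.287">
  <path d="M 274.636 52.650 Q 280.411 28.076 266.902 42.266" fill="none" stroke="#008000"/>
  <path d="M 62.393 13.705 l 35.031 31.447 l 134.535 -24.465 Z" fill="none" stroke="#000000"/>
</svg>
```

viewBox `0 0 315.786 73.287` with mm width/height → 1 unit = 1 mm. Flip: y_m = 73.287 − y_svg.

**Shape 1** — `<path>` quadratic bezier, stroke `#008000` → engrave (S347, F4007). Control points (SVG): P0=(274.636,52.650), P1=(280.411,28.076), P2=(266.902,42.266); sampled at t=k/4. Machine vertices: (274.636,20.637) → (276.318,30.501) → (275.590,35.520) → (272.451,35.693) → (266.902,31.021). Open path.

**Shape 2** — `<path>` closed polygon, stroke `#000000` → cut (S676, F1246). Machine vertices: (62.393,59.582) → (97.424,28.135) → (231.959,52.600) → (62.393,59.582). Closed: final G1 returns to the first vertex.

(Gcodetools for Inkscape — laser output)
G21
G90
G00 X274.636 Y20.637
M4 S347
G1 X276.318 Y30.501 F4007
G1 X275.590 Y35.520 F4007
G1 X272.451 Y35.693 F4007
G1 X266.902 Y31.021 F4007
G00 X62.393 Y59.582
M4 S676
G1 X97.424 Y28.135 F1246
G1 X231.959 Y52.600 F1246
G1 X62.393 Y59.582 F1246
M5
G00 X0.000 Y0.000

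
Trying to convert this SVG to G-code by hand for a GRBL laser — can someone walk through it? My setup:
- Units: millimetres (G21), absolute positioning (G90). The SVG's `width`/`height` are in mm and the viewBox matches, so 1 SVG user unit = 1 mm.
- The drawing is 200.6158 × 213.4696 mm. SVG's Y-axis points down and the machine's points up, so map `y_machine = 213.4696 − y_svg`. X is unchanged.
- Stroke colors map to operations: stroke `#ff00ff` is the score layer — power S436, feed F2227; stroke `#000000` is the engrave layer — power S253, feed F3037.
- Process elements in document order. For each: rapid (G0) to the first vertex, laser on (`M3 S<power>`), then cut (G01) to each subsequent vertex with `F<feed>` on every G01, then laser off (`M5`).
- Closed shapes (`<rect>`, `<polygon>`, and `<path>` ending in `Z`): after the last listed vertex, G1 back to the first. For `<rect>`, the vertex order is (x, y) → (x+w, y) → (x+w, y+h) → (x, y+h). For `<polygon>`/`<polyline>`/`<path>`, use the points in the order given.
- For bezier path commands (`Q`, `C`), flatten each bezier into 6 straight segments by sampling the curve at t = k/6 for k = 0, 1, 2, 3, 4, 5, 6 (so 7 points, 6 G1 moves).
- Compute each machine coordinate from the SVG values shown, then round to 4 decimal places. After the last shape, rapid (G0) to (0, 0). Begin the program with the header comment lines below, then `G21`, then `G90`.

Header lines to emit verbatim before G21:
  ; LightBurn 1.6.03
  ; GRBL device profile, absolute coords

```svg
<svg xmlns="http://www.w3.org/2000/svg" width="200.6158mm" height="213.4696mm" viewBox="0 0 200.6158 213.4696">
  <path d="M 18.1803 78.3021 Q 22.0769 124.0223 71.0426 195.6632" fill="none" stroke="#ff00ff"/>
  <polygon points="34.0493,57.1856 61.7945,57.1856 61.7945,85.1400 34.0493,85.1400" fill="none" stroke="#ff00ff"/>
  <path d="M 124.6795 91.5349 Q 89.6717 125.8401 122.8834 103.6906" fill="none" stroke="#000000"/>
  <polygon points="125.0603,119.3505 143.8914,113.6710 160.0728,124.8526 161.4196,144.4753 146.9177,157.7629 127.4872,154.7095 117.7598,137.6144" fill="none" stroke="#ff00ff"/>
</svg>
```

; LightBurn 1.6.03
; GRBL device profile, absolute coords
G21
G90
G0 X18.1803 Y135.1675
M3 S436
G01 X20.7311 Y119.2074 F2227
G01 X25.7857 Y101.8073 F2227
G01 X33.3442 Y82.9671 F2227
G01 X43.4065 Y62.6869 F2227
G01 X55.9726 Y40.9667 F2227
G01 X71.0426 Y17.8064 F2227
M5
G0 X34.0493 Y156.2840
M3 S436
G01 X61.7945 Y156.2840 F2227
G01 X61.7945 Y128.3296 F2227
G01 X34.0493 Y128.3296 F2227
G01 X34.0493 Y156.2840 F2227
M5
G0 X124.6795 Y121.9347
M3 S253
G01 X114.9052 Y112.0678 F3037
G01 X108.9209 Y105.3373 F3037
G01 X106.7266 Y101.7432 F3037
G01 X108.3222 Y101.2854 F3037
G01 X113.7078 Y103.9640 F3037
G01 X122.8834 Y109.7790 F3037
M5
G0 X125.0603 Y94.1191
M3 S436
G01 X143.8914 Y99.7986 F2227
G01 X160.0728 Y88.6170 F2227
G01 X161.4196 Y68.9943 F2227
G01 X146.9177 Y55.7067 F2227
G01 X127.4872 Y58.7601 F2227
G01 X117.7598 Y75.8552 F2227
G01 X125.0603 Y94.1191 F2227
M5
G0 X0.0000 Y0.0000

viewBox `0 0 200.6158 213.4696` with mm width/height → 1 unit = 1 mm. Flip: y_m = 213.4696 − y_svg.

**Shape 1** — `<path>` quadratic bezier, stroke `#ff00ff` → score (S436, F2227). Control points (SVG): P0=(18.1803,78.3021), P1=(22.0769,124.0223), P2=(71.0426,195.6632); sampled at t=k/6. Machine vertices: (18.1803,135.1675) → (20.7311,119.2074) → (25.7857,101.8073) → (33.3442,82.9671) → (43.4065,62.6869) → (55.9726,40.9667) → (71.0426,17.8064). Open path.

**Shape 2** — `<polygon>` rectangle, stroke `#ff00ff` → score (S436, F2227). Machine vertices: (34.0493,156.2840) → (61.7945,156.2840) → (61.7945,128.3296) → (34.0493,128.3296) → (34.0493,156.2840). Closed: final G1 returns to the first vertex.

**Shape 3** — `<path>` quadratic bezier, stroke `#000000` → engrave (S253, F3037). Control points (SVG): P0=(124.6795,91.5349), P1=(89.6717,125.8401), P2=(122.8834,103.6906); sampled at t=k/6. Machine vertices: (124.6795,121.9347) → (114.9052,112.0678) → (108.9209,105.3373) → (106.7266,101.7432) → (108.3222,101.2854) → (113.7078,103.9640) → (122.8834,109.7790). Open path.

**Shape 4** — `<polygon>` regular polygon, stroke `#ff00ff` → score (S436, F2227). Machine vertices: (125.0603,94.1191) → (143.8914,99.7986) → (160.0728,88.6170) → (161.4196,68.9943) → (146.9177,55.7067) → (127.4872,58.7601) → (117.7598,75.8552) → (125.0603,94.1191). Closed: final G1 returns to the first vertex.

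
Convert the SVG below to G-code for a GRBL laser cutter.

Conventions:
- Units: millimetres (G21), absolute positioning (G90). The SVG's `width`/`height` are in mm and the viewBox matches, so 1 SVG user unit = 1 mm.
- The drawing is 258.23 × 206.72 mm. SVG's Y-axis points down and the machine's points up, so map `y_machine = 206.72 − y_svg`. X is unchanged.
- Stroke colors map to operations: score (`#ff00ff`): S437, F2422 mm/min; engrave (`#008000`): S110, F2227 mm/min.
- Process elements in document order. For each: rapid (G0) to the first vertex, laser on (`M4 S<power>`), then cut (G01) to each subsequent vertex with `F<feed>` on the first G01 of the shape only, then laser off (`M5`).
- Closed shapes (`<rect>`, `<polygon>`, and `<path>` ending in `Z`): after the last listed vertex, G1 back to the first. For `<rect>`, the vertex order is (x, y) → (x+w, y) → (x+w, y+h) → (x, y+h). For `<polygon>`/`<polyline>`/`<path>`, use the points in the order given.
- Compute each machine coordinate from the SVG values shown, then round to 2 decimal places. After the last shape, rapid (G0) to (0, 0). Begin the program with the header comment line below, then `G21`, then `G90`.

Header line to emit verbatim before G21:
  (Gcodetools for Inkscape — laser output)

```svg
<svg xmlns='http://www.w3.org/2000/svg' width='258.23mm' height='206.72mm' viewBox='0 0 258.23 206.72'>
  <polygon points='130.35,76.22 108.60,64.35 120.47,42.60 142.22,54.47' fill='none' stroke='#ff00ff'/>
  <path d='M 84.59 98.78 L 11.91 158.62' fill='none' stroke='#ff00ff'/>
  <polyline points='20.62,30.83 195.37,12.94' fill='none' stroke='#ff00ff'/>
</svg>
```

(Gcodetools for Inkscape — laser output)
G21
G90
G0 X130.35 Y130.50
M4 S437
G01 X108.60 Y142.37 F2422
G01 X120.47 Y164.12
G01 X142.22 Y152.25
G01 X130.35 Y130.50
M5
G0 X84.59 Y107.94
M4 S437
G01 X11.91 Y48.10 F2422
M5
G0 X20.62 Y175.89
M4 S437
G01 X195.37 Y193.78 F2422
M5
G0 X0.00 Y0.00

1 u = 1 mm; y_m = 206.72 − y.

[1] `<polygon>` regular polygon, #ff00ff→score S437 F2422: (130.35,130.50) → (108.60,142.37) → (120.47,164.12) → (142.22,152.25) → (130.35,130.50) (closed)

[2] `<path>` line segment, #ff00ff→score S437 F2422: (84.59,107.94) → (11.91,48.10)

[3] `<polyline>` line segment, #ff00ff→score S437 F2422: (20.62,175.89) → (195.37,193.78)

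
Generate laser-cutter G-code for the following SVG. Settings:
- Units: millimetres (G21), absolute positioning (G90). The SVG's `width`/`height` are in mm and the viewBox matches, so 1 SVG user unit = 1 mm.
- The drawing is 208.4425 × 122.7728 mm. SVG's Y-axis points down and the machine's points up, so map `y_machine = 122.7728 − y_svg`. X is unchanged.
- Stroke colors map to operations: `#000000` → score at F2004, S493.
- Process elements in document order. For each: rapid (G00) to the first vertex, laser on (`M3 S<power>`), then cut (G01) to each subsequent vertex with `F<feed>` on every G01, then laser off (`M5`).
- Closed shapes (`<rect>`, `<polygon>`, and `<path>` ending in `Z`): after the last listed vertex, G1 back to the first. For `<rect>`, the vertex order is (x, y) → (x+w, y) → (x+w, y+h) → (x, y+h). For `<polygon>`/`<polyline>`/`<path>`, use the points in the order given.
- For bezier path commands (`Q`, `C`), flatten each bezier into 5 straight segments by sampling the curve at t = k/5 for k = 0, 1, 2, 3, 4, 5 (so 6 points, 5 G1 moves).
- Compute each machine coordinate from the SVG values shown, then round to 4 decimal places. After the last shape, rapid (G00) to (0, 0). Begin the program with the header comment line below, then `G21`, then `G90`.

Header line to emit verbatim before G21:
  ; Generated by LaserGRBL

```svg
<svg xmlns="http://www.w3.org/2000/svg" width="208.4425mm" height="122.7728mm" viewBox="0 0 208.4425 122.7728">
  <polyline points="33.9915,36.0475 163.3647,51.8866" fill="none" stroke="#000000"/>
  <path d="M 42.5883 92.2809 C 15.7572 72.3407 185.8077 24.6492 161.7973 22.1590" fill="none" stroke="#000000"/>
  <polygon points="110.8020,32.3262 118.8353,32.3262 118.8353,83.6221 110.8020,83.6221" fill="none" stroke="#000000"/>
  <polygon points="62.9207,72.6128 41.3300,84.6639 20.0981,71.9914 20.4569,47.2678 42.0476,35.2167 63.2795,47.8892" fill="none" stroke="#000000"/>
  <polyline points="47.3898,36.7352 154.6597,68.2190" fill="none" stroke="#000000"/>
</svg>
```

1 u = 1 mm; y_m = 122.7728 − y.

[1] `<polyline>` line segment, #000000→score S493 F2004: (33.9915,86.7253) → (163.3647,70.8862)

[2] `<path>` cubic bezier, #000000→score S493 F2004: (42.5883,30.4919) → (46.9879,45.2026) → (79.8738,63.0718) → (122.4809,80.5979) → (156.0438,94.2791) → (161.7973,100.6138)

[3] `<polygon>` rectangle, #000000→score S493 F2004: (110.8020,90.4466) → (118.8353,90.4466) → (118.8353,39.1507) → (110.8020,39.1507) → (110.8020,90.4466) (closed)

[4] `<polygon>` regular polygon, #000000→score S493 F2004: (62.9207,50.1600) → (41.3300,38.1089) → (20.0981,50.7814) → (20.4569,75.5050) → (42.0476,87.5561) → (63.2795,74.8836) → (62.9207,50.1600) (closed)

[5] `<polyline>` line segment, #000000→score S493 F2004: (47.3898,86.0376) → (154.6597,54.5538)

; Generated by LaserGRBL
G21
G90
G00 X33.9915 Y86.7253
M3 S493
G01 X163.3647 Y70.8862 F2004
M5
G00 X42.5883 Y30.4919
M3 S493
G01 X46.9879 Y45.2026 F2004
G01 X79.8738 Y63.0718 F2004
G01 X122.4809 Y80.5979 F2004
G01 X156.0438 Y94.2791 F2004
G01 X161.7973 Y100.6138 F2004
M5
G00 X110.8020 Y90.4466
M3 S493
G01 X118.8353 Y90.4466 F2004
G01 X118.8353 Y39.1507 F2004
G01 X110.8020 Y39.1507 F2004
G01 X110.8020 Y90.4466 F2004
M5
G00 X62.9207 Y50.1600
M3 S493
G01 X41.3300 Y38.1089 F2004
G01 X20.0981 Y50.7814 F2004
G01 X20.4569 Y75.5050 F2004
G01 X42.0476 Y87.5561 F2004
G01 X63.2795 Y74.8836 F2004
G01 X62.9207 Y50.1600 F2004
M5
G00 X47.3898 Y86.0376
M3 S493
G01 X154.6597 Y54.5538 F2004
M5
G00 X0.0000 Y0.0000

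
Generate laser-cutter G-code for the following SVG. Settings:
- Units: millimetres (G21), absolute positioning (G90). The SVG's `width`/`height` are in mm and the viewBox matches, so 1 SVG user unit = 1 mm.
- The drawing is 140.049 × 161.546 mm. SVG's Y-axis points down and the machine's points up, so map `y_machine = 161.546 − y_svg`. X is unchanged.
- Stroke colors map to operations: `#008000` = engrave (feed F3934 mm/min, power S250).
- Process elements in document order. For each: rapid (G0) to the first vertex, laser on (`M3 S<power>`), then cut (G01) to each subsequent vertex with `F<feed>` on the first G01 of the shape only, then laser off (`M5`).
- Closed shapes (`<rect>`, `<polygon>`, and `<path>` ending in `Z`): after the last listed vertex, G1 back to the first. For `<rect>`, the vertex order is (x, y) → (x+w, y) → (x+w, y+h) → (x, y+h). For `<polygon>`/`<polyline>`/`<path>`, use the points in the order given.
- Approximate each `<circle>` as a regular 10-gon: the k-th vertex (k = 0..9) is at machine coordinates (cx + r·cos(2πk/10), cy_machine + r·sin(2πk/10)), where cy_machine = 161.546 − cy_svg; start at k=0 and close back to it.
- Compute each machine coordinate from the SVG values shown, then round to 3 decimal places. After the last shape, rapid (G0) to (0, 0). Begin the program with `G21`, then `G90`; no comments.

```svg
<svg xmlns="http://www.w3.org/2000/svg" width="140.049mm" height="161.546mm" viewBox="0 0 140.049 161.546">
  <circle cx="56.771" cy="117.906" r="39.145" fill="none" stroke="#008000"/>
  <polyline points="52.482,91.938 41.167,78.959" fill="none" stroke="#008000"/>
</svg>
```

Since the viewBox matches the mm dimensions, user units are millimetres directly. The only transform is the Y-flip y_m = 161.546 − y_svg.

Shape 1 is a circle drawn with `<circle>`. Its stroke #008000 means engrave at S250, F3934. After flipping Y the toolpath is (95.916,43.640) → (88.440,66.649) → (68.867,80.869) → (44.675,80.869) → (25.102,66.649) → (17.626,43.640) → (25.102,20.631) → (44.675,6.411) → (68.867,6.411) → (88.440,20.631) → (95.916,43.640), returning to the start.

Shape 2 is a line segment drawn with `<polyline>`. Its stroke #008000 means engrave at S250, F3934. After flipping Y the toolpath is (52.482,69.608) → (41.167,82.587).

G21
G90
G0 X95.916 Y43.640
M3 S250
G01 X88.440 Y66.649 F3934
G01 X68.867 Y80.869
G01 X44.675 Y80.869
G01 X25.102 Y66.649
G01 X17.626 Y43.640
G01 X25.102 Y20.631
G01 X44.675 Y6.411
G01 X68.867 Y6.411
G01 X88.440 Y20.631
G01 X95.916 Y43.640
M5
G0 X52.482 Y69.608
M3 S250
G01 X41.167 Y82.587 F3934
M5
G0 X0.000 Y0.000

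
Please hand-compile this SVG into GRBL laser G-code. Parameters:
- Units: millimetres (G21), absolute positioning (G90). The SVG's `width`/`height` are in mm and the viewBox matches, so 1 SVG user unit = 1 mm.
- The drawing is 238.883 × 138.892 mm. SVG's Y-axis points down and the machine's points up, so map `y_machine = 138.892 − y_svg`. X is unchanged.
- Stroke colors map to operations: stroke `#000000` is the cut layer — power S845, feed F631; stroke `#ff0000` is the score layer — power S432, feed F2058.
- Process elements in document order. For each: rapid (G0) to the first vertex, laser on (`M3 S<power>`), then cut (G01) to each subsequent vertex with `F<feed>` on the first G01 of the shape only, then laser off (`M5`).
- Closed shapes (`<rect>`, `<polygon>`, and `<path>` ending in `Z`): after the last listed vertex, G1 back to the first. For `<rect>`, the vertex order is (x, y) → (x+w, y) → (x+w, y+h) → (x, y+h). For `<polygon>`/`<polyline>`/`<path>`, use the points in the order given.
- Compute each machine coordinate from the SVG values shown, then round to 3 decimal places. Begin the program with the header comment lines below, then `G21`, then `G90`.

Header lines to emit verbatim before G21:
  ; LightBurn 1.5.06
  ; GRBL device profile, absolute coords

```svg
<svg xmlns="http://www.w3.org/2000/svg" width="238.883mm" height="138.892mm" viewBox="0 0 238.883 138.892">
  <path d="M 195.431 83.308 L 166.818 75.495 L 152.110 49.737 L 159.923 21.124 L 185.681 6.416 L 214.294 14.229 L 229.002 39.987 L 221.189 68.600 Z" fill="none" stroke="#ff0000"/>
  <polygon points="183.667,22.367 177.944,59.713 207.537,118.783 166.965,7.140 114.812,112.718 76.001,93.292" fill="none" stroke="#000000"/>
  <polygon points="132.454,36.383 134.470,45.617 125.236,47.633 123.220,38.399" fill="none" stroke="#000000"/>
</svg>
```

viewBox `0 0 238.883 138.892` with mm width/height → 1 unit = 1 mm. Flip: y_m = 138.892 − y_svg.

**Shape 1** — `<path>` regular polygon, stroke `#ff0000` → score (S432, F2058). Machine vertices: (195.431,55.584) → (166.818,63.397) → (152.110,89.155) → (159.923,117.768) → (185.681,132.476) → (214.294,124.663) → (229.002,98.905) → (221.189,70.292) → (195.431,55.584). Closed: final G1 returns to the first vertex.

**Shape 2** — `<polygon>` closed polygon, stroke `#000000` → cut (S845, F631). Machine vertices: (183.667,116.525) → (177.944,79.179) → (207.537,20.109) → (166.965,131.752) → (114.812,26.174) → (76.001,45.600) → (183.667,116.525). Closed: final G1 returns to the first vertex.

**Shape 3** — `<polygon>` regular polygon, stroke `#000000` → cut (S845, F631). Machine vertices: (132.454,102.509) → (134.470,93.275) → (125.236,91.259) → (123.220,100.493) → (132.454,102.509). Closed: final G1 returns to the first vertex.

; LightBurn 1.5.06
; GRBL device profile, absolute coords
G21
G90
G0 X195.431 Y55.584
M3 S432
G01 X166.818 Y63.397 F2058
G01 X152.110 Y89.155
G01 X159.923 Y117.768
G01 X185.681 Y132.476
G01 X214.294 Y124.663
G01 X229.002 Y98.905
G01 X221.189 Y70.292
G01 X195.431 Y55.584
M5
G0 X183.667 Y116.525
M3 S845
G01 X177.944 Y79.179 F631
G01 X207.537 Y20.109
G01 X166.965 Y131.752
G01 X114.812 Y26.174
G01 X76.001 Y45.600
G01 X183.667 Y116.525
M5
G0 X132.454 Y102.509
M3 S845
G01 X134.470 Y93.275 F631
G01 X125.236 Y91.259
G01 X123.220 Y100.493
G01 X132.454 Y102.509
M5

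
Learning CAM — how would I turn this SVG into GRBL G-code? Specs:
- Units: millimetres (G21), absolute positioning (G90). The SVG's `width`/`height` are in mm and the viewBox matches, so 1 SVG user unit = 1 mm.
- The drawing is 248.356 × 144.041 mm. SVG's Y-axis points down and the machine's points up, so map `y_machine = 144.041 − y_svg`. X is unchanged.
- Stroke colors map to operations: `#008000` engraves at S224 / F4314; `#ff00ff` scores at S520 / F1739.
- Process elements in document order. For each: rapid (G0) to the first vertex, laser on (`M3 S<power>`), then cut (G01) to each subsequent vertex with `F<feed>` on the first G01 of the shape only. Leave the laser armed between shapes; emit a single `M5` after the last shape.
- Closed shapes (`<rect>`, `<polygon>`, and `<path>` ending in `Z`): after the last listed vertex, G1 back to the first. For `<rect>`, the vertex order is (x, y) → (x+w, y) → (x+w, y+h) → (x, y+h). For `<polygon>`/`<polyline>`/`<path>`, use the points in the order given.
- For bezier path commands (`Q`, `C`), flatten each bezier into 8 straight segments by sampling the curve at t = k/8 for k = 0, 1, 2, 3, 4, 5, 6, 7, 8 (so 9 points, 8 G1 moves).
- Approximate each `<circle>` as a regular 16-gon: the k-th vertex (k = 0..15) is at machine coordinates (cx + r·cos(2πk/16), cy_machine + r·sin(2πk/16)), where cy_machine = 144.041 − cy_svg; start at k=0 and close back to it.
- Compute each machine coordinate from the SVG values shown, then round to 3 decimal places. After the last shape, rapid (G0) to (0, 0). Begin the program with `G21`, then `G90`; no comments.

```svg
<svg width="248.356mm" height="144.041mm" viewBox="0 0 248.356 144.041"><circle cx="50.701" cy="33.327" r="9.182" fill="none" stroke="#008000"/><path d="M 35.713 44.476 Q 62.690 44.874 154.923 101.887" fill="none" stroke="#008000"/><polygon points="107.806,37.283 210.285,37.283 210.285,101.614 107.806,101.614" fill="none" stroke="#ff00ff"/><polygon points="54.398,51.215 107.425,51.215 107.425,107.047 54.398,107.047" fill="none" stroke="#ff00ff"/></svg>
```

viewBox `0 0 248.356 144.041` with mm width/height → 1 unit = 1 mm. Flip: y_m = 144.041 − y_svg.

**Shape 1** — `<circle>` circle, stroke `#008000` → engrave (S224, F4314). Machine vertices: (59.883,110.714) → (59.184,114.228) → (57.194,117.207) → (54.215,119.197) → (50.701,119.896) → (47.187,119.197) → (44.208,117.207) → (42.218,114.228) → (41.519,110.714) → (42.218,107.200) → (44.208,104.221) → (47.187,102.231) → (50.701,101.532) → (54.215,102.231) → (57.194,104.221) → (59.184,107.200) → (59.883,110.714). Closed: final G1 returns to the first vertex.

**Shape 2** — `<path>` quadratic bezier, stroke `#008000` → engrave (S224, F4314). Control points (SVG): P0=(35.713,44.476), P1=(62.690,44.874), P2=(154.923,101.887); sampled at t=k/8. Machine vertices: (35.713,99.565) → (43.477,98.581) → (53.280,95.828) → (65.122,91.305) → (79.004,85.013) → (94.925,76.952) → (112.885,67.122) → (132.884,55.523) → (154.923,42.154). Open path.

**Shape 3** — `<polygon>` rectangle, stroke `#ff00ff` → score (S520, F1739). Machine vertices: (107.806,106.758) → (210.285,106.758) → (210.285,42.427) → (107.806,42.427) → (107.806,106.758). Closed: final G1 returns to the first vertex.

**Shape 4** — `<polygon>` rectangle, stroke `#ff00ff` → score (S520, F1739). Machine vertices: (54.398,92.826) → (107.425,92.826) → (107.425,36.994) → (54.398,36.994) → (54.398,92.826). Closed: final G1 returns to the first vertex.

G21
G90
G0 X59.883 Y110.714
M3 S224
G01 X59.184 Y114.228 F4314
G01 X57.194 Y117.207
G01 X54.215 Y119.197
G01 X50.701 Y119.896
G01 X47.187 Y119.197
G01 X44.208 Y117.207
G01 X42.218 Y114.228
G01 X41.519 Y110.714
G01 X42.218 Y107.200
G01 X44.208 Y104.221
G01 X47.187 Y102.231
G01 X50.701 Y101.532
G01 X54.215 Y102.231
G01 X57.194 Y104.221
G01 X59.184 Y107.200
G01 X59.883 Y110.714
G0 X35.713 Y99.565
M3 S224
G01 X43.477 Y98.581 F4314
G01 X53.280 Y95.828
G01 X65.122 Y91.305
G01 X79.004 Y85.013
G01 X94.925 Y76.952
G01 X112.885 Y67.122
G01 X132.884 Y55.523
G01 X154.923 Y42.154
G0 X107.806 Y106.758
M3 S520
G01 X210.285 Y106.758 F1739
G01 X210.285 Y42.427
G01 X107.806 Y42.427
G01 X107.806 Y106.758
G0 X54.398 Y92.826
M3 S520
G01 X107.425 Y92.826 F1739
G01 X107.425 Y36.994
G01 X54.398 Y36.994
G01 X54.398 Y92.826
M5
G0 X0.000 Y0.000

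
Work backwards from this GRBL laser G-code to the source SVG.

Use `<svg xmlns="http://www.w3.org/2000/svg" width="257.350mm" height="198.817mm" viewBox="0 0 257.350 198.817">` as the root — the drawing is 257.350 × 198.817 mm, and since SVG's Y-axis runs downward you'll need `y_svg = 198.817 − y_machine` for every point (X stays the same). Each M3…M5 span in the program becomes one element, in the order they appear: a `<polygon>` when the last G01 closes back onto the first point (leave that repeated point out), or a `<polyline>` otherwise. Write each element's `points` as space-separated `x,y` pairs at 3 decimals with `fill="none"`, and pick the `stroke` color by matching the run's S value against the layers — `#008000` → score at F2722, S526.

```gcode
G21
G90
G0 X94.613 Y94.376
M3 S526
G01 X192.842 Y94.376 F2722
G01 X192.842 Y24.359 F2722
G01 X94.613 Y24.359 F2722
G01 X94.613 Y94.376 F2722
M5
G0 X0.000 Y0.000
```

Machine Y-up, SVG Y-down with viewBox height 198.817, so y_svg = 198.817 − y_machine; X carries over. Every run uses S526, so all elements get stroke `#008000` (score).

Run 1: The run returns to its start, so emit a `<polygon>` with points (Y-flipped): 94.613,104.441 192.842,104.441 192.842,174.458 94.613,174.458.

<svg xmlns="http://www.w3.org/2000/svg" width="257.350mm" height="198.817mm" viewBox="0 0 257.350 198.817">
  <polygon points="94.613,104.441 192.842,104.441 192.842,174.458 94.613,174.458" fill="none" stroke="#008000"/>
</svg>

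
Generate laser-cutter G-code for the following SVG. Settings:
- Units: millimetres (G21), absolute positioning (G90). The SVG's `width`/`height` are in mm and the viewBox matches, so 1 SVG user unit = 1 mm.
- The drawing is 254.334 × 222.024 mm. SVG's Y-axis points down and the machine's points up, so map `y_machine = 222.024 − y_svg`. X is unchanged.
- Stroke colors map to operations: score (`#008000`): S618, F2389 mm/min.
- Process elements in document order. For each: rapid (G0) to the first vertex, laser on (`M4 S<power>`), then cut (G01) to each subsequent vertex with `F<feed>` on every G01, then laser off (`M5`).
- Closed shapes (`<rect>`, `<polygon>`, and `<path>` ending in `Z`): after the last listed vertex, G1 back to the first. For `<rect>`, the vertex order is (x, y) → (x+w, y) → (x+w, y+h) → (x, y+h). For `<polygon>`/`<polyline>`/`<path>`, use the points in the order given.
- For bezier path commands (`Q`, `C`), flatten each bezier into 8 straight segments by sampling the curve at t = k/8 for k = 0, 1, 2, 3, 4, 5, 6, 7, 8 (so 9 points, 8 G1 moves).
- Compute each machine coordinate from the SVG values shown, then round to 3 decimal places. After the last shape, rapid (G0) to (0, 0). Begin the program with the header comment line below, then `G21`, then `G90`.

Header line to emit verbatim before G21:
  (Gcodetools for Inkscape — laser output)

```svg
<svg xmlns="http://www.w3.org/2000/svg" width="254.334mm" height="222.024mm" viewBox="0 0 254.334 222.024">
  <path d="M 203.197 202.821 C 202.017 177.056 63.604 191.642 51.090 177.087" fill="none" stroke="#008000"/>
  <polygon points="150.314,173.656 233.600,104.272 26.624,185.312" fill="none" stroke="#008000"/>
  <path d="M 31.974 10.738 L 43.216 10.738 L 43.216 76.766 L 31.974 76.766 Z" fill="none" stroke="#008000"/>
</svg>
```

(Gcodetools for Inkscape — laser output)
G21
G90
G0 X203.197 Y19.203
M4 S618
G01 X196.836 Y27.109 F2389
G01 X180.692 Y32.047 F2389
G01 X157.850 Y34.830 F2389
G01 X131.394 Y36.274 F2389
G01 X104.406 Y37.192 F2389
G01 X79.970 Y38.399 F2389
G01 X61.170 Y40.709 F2389
G01 X51.090 Y44.937 F2389
M5
G0 X150.314 Y48.368
M4 S618
G01 X233.600 Y117.752 F2389
G01 X26.624 Y36.712 F2389
G01 X150.314 Y48.368 F2389
M5
G0 X31.974 Y211.286
M4 S618
G01 X43.216 Y211.286 F2389
G01 X43.216 Y145.258 F2389
G01 X31.974 Y145.258 F2389
G01 X31.974 Y211.286 F2389
M5
G0 X0.000 Y0.000

1 u = 1 mm; y_m = 222.024 − y.

[1] `<path>` cubic bezier, #008000→score S618 F2389: (203.197,19.203) → (196.836,27.109) → (180.692,32.047) → (157.850,34.830) → (131.394,36.274) → (104.406,37.192) → (79.970,38.399) → (61.170,40.709) → (51.090,44.937)

[2] `<polygon>` closed polygon, #008000→score S618 F2389: (150.314,48.368) → (233.600,117.752) → (26.624,36.712) → (150.314,48.368) (closed)

[3] `<path>` rectangle, #008000→score S618 F2389: (31.974,211.286) → (43.216,211.286) → (43.216,145.258) → (31.974,145.258) → (31.974,211.286) (closed)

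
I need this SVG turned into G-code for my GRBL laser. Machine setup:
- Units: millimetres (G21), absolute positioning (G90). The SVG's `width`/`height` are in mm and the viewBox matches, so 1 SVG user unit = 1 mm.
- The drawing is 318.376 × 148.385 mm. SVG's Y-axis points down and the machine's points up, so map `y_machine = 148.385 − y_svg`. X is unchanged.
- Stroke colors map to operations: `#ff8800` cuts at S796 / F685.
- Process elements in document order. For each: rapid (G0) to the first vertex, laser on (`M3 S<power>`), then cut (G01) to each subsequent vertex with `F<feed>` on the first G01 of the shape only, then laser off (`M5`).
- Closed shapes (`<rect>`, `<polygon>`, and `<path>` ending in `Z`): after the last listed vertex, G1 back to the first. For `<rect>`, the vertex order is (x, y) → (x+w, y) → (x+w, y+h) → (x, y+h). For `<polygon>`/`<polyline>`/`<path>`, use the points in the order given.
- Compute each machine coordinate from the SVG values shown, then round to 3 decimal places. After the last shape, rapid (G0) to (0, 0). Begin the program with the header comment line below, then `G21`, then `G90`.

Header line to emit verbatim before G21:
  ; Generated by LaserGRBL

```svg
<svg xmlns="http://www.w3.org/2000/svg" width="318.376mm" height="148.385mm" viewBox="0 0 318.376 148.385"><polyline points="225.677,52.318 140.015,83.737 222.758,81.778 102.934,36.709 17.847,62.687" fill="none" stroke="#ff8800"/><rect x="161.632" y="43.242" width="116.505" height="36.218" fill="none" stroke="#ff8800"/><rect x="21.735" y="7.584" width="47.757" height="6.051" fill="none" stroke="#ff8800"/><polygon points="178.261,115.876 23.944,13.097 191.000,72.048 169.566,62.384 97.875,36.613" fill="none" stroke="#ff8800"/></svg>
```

; Generated by LaserGRBL
G21
G90
G0 X225.677 Y96.067
M3 S796
G01 X140.015 Y64.648 F685
G01 X222.758 Y66.607
G01 X102.934 Y111.676
G01 X17.847 Y85.698
M5
G0 X161.632 Y105.143
M3 S796
G01 X278.137 Y105.143 F685
G01 X278.137 Y68.925
G01 X161.632 Y68.925
G01 X161.632 Y105.143
M5
G0 X21.735 Y140.801
M3 S796
G01 X69.492 Y140.801 F685
G01 X69.492 Y134.750
G01 X21.735 Y134.750
G01 X21.735 Y140.801
M5
G0 X178.261 Y32.509
M3 S796
G01 X23.944 Y135.288 F685
G01 X191.000 Y76.337
G01 X169.566 Y86.001
G01 X97.875 Y111.772
G01 X178.261 Y32.509
M5
G0 X0.000 Y0.000

1 u = 1 mm; y_m = 148.385 − y.

[1] `<polyline>` open polyline, #ff8800→cut S796 F685: (225.677,96.067) → (140.015,64.648) → (222.758,66.607) → (102.934,111.676) → (17.847,85.698)

[2] `<rect>` rectangle, #ff8800→cut S796 F685: (161.632,105.143) → (278.137,105.143) → (278.137,68.925) → (161.632,68.925) → (161.632,105.143) (closed)

[3] `<rect>` rectangle, #ff8800→cut S796 F685: (21.735,140.801) → (69.492,140.801) → (69.492,134.750) → (21.735,134.750) → (21.735,140.801) (closed)

[4] `<polygon>` closed polygon, #ff8800→cut S796 F685: (178.261,32.509) → (23.944,135.288) → (191.000,76.337) → (169.566,86.001) → (97.875,111.772) → (178.261,32.509) (closed)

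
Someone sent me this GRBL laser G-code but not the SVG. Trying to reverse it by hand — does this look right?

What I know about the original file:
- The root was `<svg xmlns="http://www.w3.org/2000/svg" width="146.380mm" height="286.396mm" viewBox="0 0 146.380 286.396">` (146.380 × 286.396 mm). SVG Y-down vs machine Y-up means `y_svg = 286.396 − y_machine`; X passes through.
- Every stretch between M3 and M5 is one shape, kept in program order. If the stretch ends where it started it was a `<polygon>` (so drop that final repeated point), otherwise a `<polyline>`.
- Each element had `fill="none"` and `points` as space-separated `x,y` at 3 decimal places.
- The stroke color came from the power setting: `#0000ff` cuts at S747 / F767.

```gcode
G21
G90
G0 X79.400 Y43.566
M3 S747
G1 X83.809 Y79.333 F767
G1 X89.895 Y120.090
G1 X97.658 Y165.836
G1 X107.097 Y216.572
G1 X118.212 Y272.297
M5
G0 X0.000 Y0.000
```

Each laser-on run becomes one SVG element. Flip Y back into SVG space with y_svg = 286.396 − y_machine. Every run uses S747, so all elements get stroke `#0000ff` (cut).

Run 1: The run is open, so emit a `<polyline>` with points (Y-flipped): 79.400,242.830 83.809,207.063 89.895,166.306 97.658,120.560 107.097,69.824 118.212,14.099.

<svg xmlns="http://www.w3.org/2000/svg" width="146.380mm" height="286.396mm" viewBox="0 0 146.380 286.396">
  <polyline points="79.400,242.830 83.809,207.063 89.895,166.306 97.658,120.560 107.097,69.824 118.212,14.099" fill="none" stroke="#0000ff"/>
</svg>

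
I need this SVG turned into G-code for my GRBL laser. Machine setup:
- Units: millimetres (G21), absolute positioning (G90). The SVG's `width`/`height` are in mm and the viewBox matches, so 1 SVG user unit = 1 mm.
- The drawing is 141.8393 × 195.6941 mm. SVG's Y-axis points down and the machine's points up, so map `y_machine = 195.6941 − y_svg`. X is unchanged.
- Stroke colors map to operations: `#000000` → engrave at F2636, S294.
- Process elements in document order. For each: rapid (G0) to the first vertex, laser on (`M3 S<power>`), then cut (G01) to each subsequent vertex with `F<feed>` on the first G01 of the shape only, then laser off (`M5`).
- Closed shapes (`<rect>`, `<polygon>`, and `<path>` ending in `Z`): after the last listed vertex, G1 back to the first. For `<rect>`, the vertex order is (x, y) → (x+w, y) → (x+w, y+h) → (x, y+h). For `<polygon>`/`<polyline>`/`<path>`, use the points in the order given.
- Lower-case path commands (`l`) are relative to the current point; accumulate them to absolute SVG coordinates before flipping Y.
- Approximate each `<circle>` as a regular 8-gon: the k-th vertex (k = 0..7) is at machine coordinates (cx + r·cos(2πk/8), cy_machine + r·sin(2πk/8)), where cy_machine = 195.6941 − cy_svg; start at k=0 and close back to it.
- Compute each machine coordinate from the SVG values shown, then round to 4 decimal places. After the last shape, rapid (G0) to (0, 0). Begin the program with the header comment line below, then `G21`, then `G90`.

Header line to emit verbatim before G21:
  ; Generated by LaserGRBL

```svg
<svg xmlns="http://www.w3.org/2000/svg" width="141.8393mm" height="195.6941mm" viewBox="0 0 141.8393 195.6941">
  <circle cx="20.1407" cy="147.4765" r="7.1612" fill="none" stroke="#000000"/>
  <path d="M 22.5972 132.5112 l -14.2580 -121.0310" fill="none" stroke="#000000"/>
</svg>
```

; Generated by LaserGRBL
G21
G90
G0 X27.3019 Y48.2176
M3 S294
G01 X25.2044 Y53.2813 F2636
G01 X20.1407 Y55.3788
G01 X15.0770 Y53.2813
G01 X12.9795 Y48.2176
G01 X15.0770 Y43.1539
G01 X20.1407 Y41.0564
G01 X25.2044 Y43.1539
G01 X27.3019 Y48.2176
M5
G0 X22.5972 Y63.1829
M3 S294
G01 X8.3392 Y184.2139 F2636
M5
G0 X0.0000 Y0.0000

viewBox `0 0 141.8393 195.6941` with mm width/height → 1 unit = 1 mm. Flip: y_m = 195.6941 − y_svg.

**Shape 1** — `<circle>` circle, stroke `#000000` → engrave (S294, F2636). Machine vertices: (27.3019,48.2176) → (25.2044,53.2813) → (20.1407,55.3788) → (15.0770,53.2813) → (12.9795,48.2176) → (15.0770,43.1539) → (20.1407,41.0564) → (25.2044,43.1539) → (27.3019,48.2176). Closed: final G1 returns to the first vertex.

**Shape 2** — `<path>` line segment, stroke `#000000` → engrave (S294, F2636). Machine vertices: (22.5972,63.1829) → (8.3392,184.2139). Open path.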